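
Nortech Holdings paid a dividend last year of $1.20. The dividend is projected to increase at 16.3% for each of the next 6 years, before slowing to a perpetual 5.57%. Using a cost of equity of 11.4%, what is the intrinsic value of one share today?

Two-stage DDM. Project D₁…D_6 at 0.163, terminal growth 0.0557, discount at r = 0.114.
D_1 = 1.3956
D_2 = 1.6231
D_3 = 1.8876
D_4 = 2.1953
D_5 = 2.5532
D_6 = 2.9693
Terminal value at t=6: TV = D_7/(r−g) = 3.1347/(0.114−0.0557) = 53.7689
P₀ = 1.3956/(1+0.114)^1 + 1.6231/(1+0.114)^2 + 1.8876/(1+0.114)^3 + 2.1953/(1+0.114)^4 + 2.5532/(1+0.114)^5 + 2.9693/(1+0.114)^6 + 53.7689/(1+0.114)^6 = 36.5266

$36.53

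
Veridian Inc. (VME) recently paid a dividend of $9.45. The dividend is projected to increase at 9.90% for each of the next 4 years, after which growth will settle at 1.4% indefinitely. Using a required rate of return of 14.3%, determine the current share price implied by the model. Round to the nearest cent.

Two-stage DDM. Project D₁…D_4 at 0.099, terminal growth 0.014, discount at r = 0.143.
D_1 = 10.3855
D_2 = 11.4137
D_3 = 12.5437
D_4 = 13.7855
Terminal value at t=4: TV = D_5/(r−g) = 13.9785/(0.143−0.014) = 108.3605
P₀ = 10.3855/(1+0.143)^1 + 11.4137/(1+0.143)^2 + 12.5437/(1+0.143)^3 + 13.7855/(1+0.143)^4 + 108.3605/(1+0.143)^4 = 97.7867

$97.79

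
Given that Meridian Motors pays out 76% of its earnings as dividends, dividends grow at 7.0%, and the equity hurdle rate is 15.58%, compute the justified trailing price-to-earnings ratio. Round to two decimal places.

9.48

Justified trailing P/E = b(1+g)/(r−g) = 0.76×(1+0.07)/(0.1558−0.07) = 9.4779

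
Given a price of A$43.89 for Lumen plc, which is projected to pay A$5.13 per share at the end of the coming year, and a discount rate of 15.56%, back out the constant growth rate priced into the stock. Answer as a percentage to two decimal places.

From P₀ = D₁/(r − g), the implied growth is g = r − D₁/P₀.
g = 0.1556 − 5.13/43.89 = 0.1556 − 0.11688 = 0.03872

3.87%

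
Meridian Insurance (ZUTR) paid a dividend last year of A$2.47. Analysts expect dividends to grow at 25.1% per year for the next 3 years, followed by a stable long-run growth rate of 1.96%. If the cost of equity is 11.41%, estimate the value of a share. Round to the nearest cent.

Two-stage DDM. Project D₁…D_3 at 0.251, terminal growth 0.0196, discount at r = 0.1141.
D_1 = 3.0900
D_2 = 3.8656
D_3 = 4.8358
Terminal value at t=3: TV = D_4/(r−g) = 4.9306/(0.1141−0.0196) = 52.1755
P₀ = 3.0900/(1+0.1141)^1 + 3.8656/(1+0.1141)^2 + 4.8358/(1+0.1141)^3 + 52.1755/(1+0.1141)^3 = 47.1155

A$47.12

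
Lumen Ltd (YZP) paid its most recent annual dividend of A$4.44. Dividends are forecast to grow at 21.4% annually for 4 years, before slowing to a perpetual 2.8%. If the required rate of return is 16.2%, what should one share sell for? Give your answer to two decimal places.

A$60.42

Two-stage DDM. Project D₁…D_4 at 0.214, terminal growth 0.028, discount at r = 0.162.
D_1 = 5.3902
D_2 = 6.5437
D_3 = 7.9440
D_4 = 9.6440
Terminal value at t=4: TV = D_5/(r−g) = 9.9140/(0.162−0.028) = 73.9854
P₀ = 5.3902/(1+0.162)^1 + 6.5437/(1+0.162)^2 + 7.9440/(1+0.162)^3 + 9.6440/(1+0.162)^4 + 73.9854/(1+0.162)^4 = 60.4187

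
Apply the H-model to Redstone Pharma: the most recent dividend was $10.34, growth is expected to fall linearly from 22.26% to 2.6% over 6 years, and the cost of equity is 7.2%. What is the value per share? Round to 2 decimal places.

H-model: P₀ = D₀[(1+g_L) + H(g_S−g_L)]/(r−g_L), with H = 6/2 = 3.
P₀ = 10.34 × [(1+0.026) + 3×(0.2226−0.026)] / (0.072−0.026)
   = 10.34 × 1.6158 / 0.046 = 363.2037

$363.20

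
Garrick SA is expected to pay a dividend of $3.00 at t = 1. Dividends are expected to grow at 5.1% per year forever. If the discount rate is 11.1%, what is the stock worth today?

Gordon growth model: P₀ = D₁/(r − g), with D₁ = 3.00 given directly.
P₀ = 3.0000 / (0.111 − 0.051) = 3.0000 / 0.06 = 50.0000

$50.00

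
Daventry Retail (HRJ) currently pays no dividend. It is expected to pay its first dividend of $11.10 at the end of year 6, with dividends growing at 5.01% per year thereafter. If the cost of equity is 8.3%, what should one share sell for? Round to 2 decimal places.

$226.46

Deferred-dividend DDM. At t=5 the remaining stream is a growing perpetuity with first payment D_6 = 11.10.
V_5 = D_6/(r−g) = 11.10/(0.083−0.0501) = 337.3860
P₀ = V_5/(1+r)^5 = 337.3860/(1+0.083)^5 = 226.4565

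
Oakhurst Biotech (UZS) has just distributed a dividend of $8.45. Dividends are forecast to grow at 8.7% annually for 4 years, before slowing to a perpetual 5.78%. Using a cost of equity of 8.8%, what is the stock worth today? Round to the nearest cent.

Two-stage DDM. Project D₁…D_4 at 0.087, terminal growth 0.0578, discount at r = 0.088.
D_1 = 9.1851
D_2 = 9.9843
D_3 = 10.8529
D_4 = 11.7971
Terminal value at t=4: TV = D_5/(r−g) = 12.4790/(0.088−0.0578) = 413.2106
P₀ = 9.1851/(1+0.088)^1 + 9.9843/(1+0.088)^2 + 10.8529/(1+0.088)^3 + 11.7971/(1+0.088)^4 + 413.2106/(1+0.088)^4 = 328.6096

$328.61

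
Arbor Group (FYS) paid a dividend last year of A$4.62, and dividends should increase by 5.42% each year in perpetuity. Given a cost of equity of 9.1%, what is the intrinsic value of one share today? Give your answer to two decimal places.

Gordon growth model: P₀ = D₁/(r − g). D₁ = 4.62 × (1 + 0.0542) = 4.8704.
P₀ = 4.8704 / (0.091 − 0.0542) = 4.8704 / 0.0368 = 132.3479

A$132.35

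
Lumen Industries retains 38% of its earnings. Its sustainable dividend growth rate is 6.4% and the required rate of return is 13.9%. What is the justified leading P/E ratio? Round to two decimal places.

8.27

Payout ratio b = 1 − 0.38 = 0.62.
Justified leading P/E = b/(r−g) = 0.62/(0.139−0.064) = 8.2667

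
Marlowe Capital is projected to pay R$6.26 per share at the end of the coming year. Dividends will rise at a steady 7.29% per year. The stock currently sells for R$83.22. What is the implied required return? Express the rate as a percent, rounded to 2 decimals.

14.81%

Rearranging the constant-growth DDM: r = D₁/P₀ + g.
r = 6.2600 / 83.22 + 0.0729 = 0.07522 + 0.0729 = 0.14812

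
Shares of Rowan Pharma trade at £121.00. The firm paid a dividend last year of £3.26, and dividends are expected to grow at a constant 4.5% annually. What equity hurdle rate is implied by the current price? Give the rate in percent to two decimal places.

7.32%

Rearranging the constant-growth DDM: r = D₁/P₀ + g.
D₁ = 3.26 × (1 + 0.045) = 3.4067.
r = 3.4067 / 121.00 + 0.045 = 0.02815 + 0.045 = 0.07315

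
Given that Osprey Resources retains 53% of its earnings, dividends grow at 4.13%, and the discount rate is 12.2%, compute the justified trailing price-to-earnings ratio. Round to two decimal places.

6.06

Payout ratio b = 1 − 0.53 = 0.47.
Justified trailing P/E = b(1+g)/(r−g) = 0.47×(1+0.0413)/(0.122−0.0413) = 6.0646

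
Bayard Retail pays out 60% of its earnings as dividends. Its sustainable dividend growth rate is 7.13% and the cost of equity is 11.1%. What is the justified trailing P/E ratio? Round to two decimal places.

16.19

Justified trailing P/E = b(1+g)/(r−g) = 0.60×(1+0.0713)/(0.111−0.0713) = 16.1909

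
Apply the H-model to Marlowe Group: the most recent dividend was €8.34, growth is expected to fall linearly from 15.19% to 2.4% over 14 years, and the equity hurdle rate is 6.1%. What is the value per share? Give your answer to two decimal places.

€432.62

H-model: P₀ = D₀[(1+g_L) + H(g_S−g_L)]/(r−g_L), with H = 14/2 = 7.
P₀ = 8.34 × [(1+0.024) + 7×(0.1519−0.024)] / (0.061−0.024)
   = 8.34 × 1.9193 / 0.037 = 432.6206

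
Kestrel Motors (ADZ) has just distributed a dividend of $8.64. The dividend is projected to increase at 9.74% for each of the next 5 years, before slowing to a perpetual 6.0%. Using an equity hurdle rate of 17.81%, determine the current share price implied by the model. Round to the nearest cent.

Two-stage DDM. Project D₁…D_5 at 0.0974, terminal growth 0.06, discount at r = 0.1781.
D_1 = 9.4815
D_2 = 10.4050
D_3 = 11.4185
D_4 = 12.5306
D_5 = 13.7511
Terminal value at t=5: TV = D_6/(r−g) = 14.5762/(0.1781−0.06) = 123.4225
P₀ = 9.4815/(1+0.1781)^1 + 10.4050/(1+0.1781)^2 + 11.4185/(1+0.1781)^3 + 12.5306/(1+0.1781)^4 + 13.7511/(1+0.1781)^5 + 123.4225/(1+0.1781)^5 = 89.4783

$89.48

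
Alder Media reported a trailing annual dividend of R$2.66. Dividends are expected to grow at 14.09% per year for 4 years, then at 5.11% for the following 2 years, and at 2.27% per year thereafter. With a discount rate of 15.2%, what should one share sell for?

R$31.70

Three-stage DDM. Project D₁…D_6; terminal Gordon value at t=6 with g = 0.0227; discount at r = 0.152.
D_1 = 3.0348
D_2 = 3.4624
D_3 = 3.9502
D_4 = 4.5068
D_5 = 4.7371
D_6 = 4.9792
TV_6 = 5.0922/(0.152−0.0227) = 39.3831
P₀ = Σ Dₜ/(1+r)ᵗ + TV_6/(1+r)^6 = 31.7011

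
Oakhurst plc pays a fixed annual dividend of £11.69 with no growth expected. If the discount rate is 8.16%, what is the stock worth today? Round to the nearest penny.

£143.26

Zero-growth DDM (perpetuity): P₀ = D/r = 11.69 / 0.0816 = 143.2598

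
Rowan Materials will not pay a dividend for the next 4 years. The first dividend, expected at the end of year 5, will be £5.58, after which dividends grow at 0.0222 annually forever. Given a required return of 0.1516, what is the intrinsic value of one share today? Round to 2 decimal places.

Deferred-dividend DDM. At t=4 the remaining stream is a growing perpetuity with first payment D_5 = 5.58.
V_4 = D_5/(r−g) = 5.58/(0.1516−0.0222) = 43.1221
P₀ = V_4/(1+r)^4 = 43.1221/(1+0.1516)^4 = 24.5185

£24.52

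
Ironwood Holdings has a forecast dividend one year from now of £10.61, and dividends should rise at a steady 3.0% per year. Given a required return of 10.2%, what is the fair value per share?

Gordon growth model: P₀ = D₁/(r − g), with D₁ = 10.61 given directly.
P₀ = 10.6100 / (0.102 − 0.03) = 10.6100 / 0.072 = 147.3611

£147.36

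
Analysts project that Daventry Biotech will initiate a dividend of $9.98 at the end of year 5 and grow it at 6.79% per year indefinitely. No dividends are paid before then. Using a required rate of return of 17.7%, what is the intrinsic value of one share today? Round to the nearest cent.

$47.67

Deferred-dividend DDM. At t=4 the remaining stream is a growing perpetuity with first payment D_5 = 9.98.
V_4 = D_5/(r−g) = 9.98/(0.177−0.0679) = 91.4757
P₀ = V_4/(1+r)^4 = 91.4757/(1+0.177)^4 = 47.6650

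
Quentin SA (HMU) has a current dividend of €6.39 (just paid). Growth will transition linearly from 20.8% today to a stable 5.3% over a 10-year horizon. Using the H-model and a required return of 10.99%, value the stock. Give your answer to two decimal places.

H-model: P₀ = D₀[(1+g_L) + H(g_S−g_L)]/(r−g_L), with H = 10/2 = 5.
P₀ = 6.39 × [(1+0.053) + 5×(0.208−0.053)] / (0.1099−0.053)
   = 6.39 × 1.8280 / 0.0569 = 205.2886

€205.29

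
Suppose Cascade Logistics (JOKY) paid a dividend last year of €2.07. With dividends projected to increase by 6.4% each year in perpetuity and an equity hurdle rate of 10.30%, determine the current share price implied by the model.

€56.47

Gordon growth model: P₀ = D₁/(r − g). D₁ = 2.07 × (1 + 0.064) = 2.2025.
P₀ = 2.2025 / (0.103 − 0.064) = 2.2025 / 0.039 = 56.4738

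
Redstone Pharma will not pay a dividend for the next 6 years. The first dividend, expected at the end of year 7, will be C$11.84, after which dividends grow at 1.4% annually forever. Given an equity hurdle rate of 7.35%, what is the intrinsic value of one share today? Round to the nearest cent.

Deferred-dividend DDM. At t=6 the remaining stream is a growing perpetuity with first payment D_7 = 11.84.
V_6 = D_7/(r−g) = 11.84/(0.0735−0.014) = 198.9916
P₀ = V_6/(1+r)^6 = 198.9916/(1+0.0735)^6 = 130.0237

C$130.02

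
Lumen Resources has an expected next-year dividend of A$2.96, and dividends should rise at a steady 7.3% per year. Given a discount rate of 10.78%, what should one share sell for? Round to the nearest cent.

Gordon growth model: P₀ = D₁/(r − g), with D₁ = 2.96 given directly.
P₀ = 2.9600 / (0.1078 − 0.073) = 2.9600 / 0.0348 = 85.0575

A$85.06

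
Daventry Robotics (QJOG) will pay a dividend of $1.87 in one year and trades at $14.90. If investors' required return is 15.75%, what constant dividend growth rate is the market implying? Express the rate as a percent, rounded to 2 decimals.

From P₀ = D₁/(r − g), the implied growth is g = r − D₁/P₀.
g = 0.1575 − 1.87/14.90 = 0.1575 − 0.12550 = 0.03200

3.20%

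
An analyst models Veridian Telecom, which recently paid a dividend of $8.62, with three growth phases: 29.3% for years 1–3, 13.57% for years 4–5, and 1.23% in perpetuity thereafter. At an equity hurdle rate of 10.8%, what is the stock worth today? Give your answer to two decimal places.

Three-stage DDM. Project D₁…D_5; terminal Gordon value at t=5 with g = 0.0123; discount at r = 0.108.
D_1 = 11.1457
D_2 = 14.4113
D_3 = 18.6339
D_4 = 21.1625
D_5 = 24.0342
TV_5 = 24.3298/(0.108−0.0123) = 254.2303
P₀ = Σ Dₜ/(1+r)ᵗ + TV_5/(1+r)^5 = 216.1705

$216.17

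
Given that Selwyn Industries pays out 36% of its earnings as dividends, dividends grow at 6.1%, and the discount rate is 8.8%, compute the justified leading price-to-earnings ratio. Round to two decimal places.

13.33

Justified leading P/E = b/(r−g) = 0.36/(0.088−0.061) = 13.3333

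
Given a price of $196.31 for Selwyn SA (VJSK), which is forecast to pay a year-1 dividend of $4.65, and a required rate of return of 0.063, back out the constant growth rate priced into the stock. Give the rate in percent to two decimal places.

3.93%

From P₀ = D₁/(r − g), the implied growth is g = r − D₁/P₀.
g = 0.063 − 4.65/196.31 = 0.063 − 0.02369 = 0.03931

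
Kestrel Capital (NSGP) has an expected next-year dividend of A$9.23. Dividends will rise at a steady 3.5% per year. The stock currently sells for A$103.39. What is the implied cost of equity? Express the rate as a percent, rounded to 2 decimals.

Rearranging the constant-growth DDM: r = D₁/P₀ + g.
r = 9.2300 / 103.39 + 0.035 = 0.08927 + 0.035 = 0.12427

12.43%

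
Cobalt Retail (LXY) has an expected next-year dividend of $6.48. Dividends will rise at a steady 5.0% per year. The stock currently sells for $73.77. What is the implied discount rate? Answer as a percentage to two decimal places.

13.78%

Rearranging the constant-growth DDM: r = D₁/P₀ + g.
r = 6.4800 / 73.77 + 0.05 = 0.08784 + 0.05 = 0.13784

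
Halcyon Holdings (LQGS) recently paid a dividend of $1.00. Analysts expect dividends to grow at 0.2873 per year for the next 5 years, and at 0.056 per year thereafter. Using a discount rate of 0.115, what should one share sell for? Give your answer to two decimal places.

Two-stage DDM. Project D₁…D_5 at 0.2873, terminal growth 0.056, discount at r = 0.115.
D_1 = 1.2873
D_2 = 1.6571
D_3 = 2.1332
D_4 = 2.7461
D_5 = 3.5351
Terminal value at t=5: TV = D_6/(r−g) = 3.7330/(0.115−0.056) = 63.2719
P₀ = 1.2873/(1+0.115)^1 + 1.6571/(1+0.115)^2 + 2.1332/(1+0.115)^3 + 2.7461/(1+0.115)^4 + 3.5351/(1+0.115)^5 + 63.2719/(1+0.115)^5 = 44.5688

$44.57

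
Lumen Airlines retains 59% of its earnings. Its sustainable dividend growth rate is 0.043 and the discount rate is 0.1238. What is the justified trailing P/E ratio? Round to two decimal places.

Payout ratio b = 1 − 0.59 = 0.41.
Justified trailing P/E = b(1+g)/(r−g) = 0.41×(1+0.043)/(0.1238−0.043) = 5.2925

5.29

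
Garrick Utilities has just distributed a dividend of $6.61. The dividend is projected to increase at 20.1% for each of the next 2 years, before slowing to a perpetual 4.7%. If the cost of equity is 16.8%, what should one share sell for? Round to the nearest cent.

Two-stage DDM. Project D₁…D_2 at 0.201, terminal growth 0.047, discount at r = 0.168.
D_1 = 7.9386
D_2 = 9.5343
Terminal value at t=2: TV = D_3/(r−g) = 9.9824/(0.168−0.047) = 82.4990
P₀ = 7.9386/(1+0.168)^1 + 9.5343/(1+0.168)^2 + 82.4990/(1+0.168)^2 = 74.2588

$74.26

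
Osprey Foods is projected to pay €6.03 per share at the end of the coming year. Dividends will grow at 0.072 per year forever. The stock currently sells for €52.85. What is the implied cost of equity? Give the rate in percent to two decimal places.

18.61%

Rearranging the constant-growth DDM: r = D₁/P₀ + g.
r = 6.0300 / 52.85 + 0.072 = 0.11410 + 0.072 = 0.18610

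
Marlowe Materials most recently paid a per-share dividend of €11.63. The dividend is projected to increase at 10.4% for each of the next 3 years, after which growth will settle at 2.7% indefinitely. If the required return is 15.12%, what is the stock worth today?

Two-stage DDM. Project D₁…D_3 at 0.104, terminal growth 0.027, discount at r = 0.1512.
D_1 = 12.8395
D_2 = 14.1748
D_3 = 15.6490
Terminal value at t=3: TV = D_4/(r−g) = 16.0715/(0.1512−0.027) = 129.4004
P₀ = 12.8395/(1+0.1512)^1 + 14.1748/(1+0.1512)^2 + 15.6490/(1+0.1512)^3 + 129.4004/(1+0.1512)^3 = 116.9235

€116.92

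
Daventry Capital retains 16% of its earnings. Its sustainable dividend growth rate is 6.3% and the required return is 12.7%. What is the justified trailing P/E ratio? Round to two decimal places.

13.95

Payout ratio b = 1 − 0.16 = 0.84.
Justified trailing P/E = b(1+g)/(r−g) = 0.84×(1+0.063)/(0.127−0.063) = 13.9519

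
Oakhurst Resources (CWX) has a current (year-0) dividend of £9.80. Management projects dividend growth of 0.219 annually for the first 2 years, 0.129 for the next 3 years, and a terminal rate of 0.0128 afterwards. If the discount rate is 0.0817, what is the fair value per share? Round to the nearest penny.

Three-stage DDM. Project D₁…D_5; terminal Gordon value at t=5 with g = 0.0128; discount at r = 0.0817.
D_1 = 11.9462
D_2 = 14.5624
D_3 = 16.4410
D_4 = 18.5619
D_5 = 20.9563
TV_5 = 21.2246/(0.0817−0.0128) = 308.0490
P₀ = Σ Dₜ/(1+r)ᵗ + TV_5/(1+r)^5 = 272.1990

£272.20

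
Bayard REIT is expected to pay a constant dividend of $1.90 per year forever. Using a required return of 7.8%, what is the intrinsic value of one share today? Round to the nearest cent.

$24.36

Zero-growth DDM (perpetuity): P₀ = D/r = 1.90 / 0.078 = 24.3590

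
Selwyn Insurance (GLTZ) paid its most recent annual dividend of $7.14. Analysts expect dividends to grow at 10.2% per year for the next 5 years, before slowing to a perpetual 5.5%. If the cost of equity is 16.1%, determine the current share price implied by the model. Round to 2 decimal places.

Two-stage DDM. Project D₁…D_5 at 0.102, terminal growth 0.055, discount at r = 0.161.
D_1 = 7.8683
D_2 = 8.6708
D_3 = 9.5553
D_4 = 10.5299
D_5 = 11.6040
Terminal value at t=5: TV = D_6/(r−g) = 12.2422/(0.161−0.055) = 115.4922
P₀ = 7.8683/(1+0.161)^1 + 8.6708/(1+0.161)^2 + 9.5553/(1+0.161)^3 + 10.5299/(1+0.161)^4 + 11.6040/(1+0.161)^5 + 115.4922/(1+0.161)^5 = 85.3633

$85.36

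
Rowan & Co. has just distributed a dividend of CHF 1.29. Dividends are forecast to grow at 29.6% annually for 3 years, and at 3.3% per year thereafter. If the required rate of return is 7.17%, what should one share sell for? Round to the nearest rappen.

Two-stage DDM. Project D₁…D_3 at 0.296, terminal growth 0.033, discount at r = 0.0717.
D_1 = 1.6718
D_2 = 2.1667
D_3 = 2.8080
Terminal value at t=3: TV = D_4/(r−g) = 2.9007/(0.0717−0.033) = 74.9539
P₀ = 1.6718/(1+0.0717)^1 + 2.1667/(1+0.0717)^2 + 2.8080/(1+0.0717)^3 + 74.9539/(1+0.0717)^3 = 66.6218

CHF 66.62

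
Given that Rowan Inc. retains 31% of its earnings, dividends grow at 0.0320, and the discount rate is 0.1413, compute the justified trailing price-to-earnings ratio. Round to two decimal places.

Payout ratio b = 1 − 0.31 = 0.69.
Justified trailing P/E = b(1+g)/(r−g) = 0.69×(1+0.032)/(0.1413−0.032) = 6.5149

6.51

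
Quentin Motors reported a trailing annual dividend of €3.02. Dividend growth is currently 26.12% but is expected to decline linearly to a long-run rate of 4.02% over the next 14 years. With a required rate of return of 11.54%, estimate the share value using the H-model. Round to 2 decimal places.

H-model: P₀ = D₀[(1+g_L) + H(g_S−g_L)]/(r−g_L), with H = 14/2 = 7.
P₀ = 3.02 × [(1+0.0402) + 7×(0.2612−0.0402)] / (0.1154−0.0402)
   = 3.02 × 2.5872 / 0.0752 = 103.9009

€103.90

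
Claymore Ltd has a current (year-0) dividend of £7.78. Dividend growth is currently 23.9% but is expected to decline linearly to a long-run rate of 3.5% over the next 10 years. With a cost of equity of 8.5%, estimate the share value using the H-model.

H-model: P₀ = D₀[(1+g_L) + H(g_S−g_L)]/(r−g_L), with H = 10/2 = 5.
P₀ = 7.78 × [(1+0.035) + 5×(0.239−0.035)] / (0.085−0.035)
   = 7.78 × 2.0550 / 0.05 = 319.7580

£319.76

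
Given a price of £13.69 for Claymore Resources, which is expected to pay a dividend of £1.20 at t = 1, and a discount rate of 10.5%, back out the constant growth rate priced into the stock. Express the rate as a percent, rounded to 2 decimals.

1.73%

From P₀ = D₁/(r − g), the implied growth is g = r − D₁/P₀.
g = 0.105 − 1.20/13.69 = 0.105 − 0.08766 = 0.01734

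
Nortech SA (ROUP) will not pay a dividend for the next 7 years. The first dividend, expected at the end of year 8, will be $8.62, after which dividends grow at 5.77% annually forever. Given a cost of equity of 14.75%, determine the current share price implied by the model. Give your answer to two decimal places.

Deferred-dividend DDM. At t=7 the remaining stream is a growing perpetuity with first payment D_8 = 8.62.
V_7 = D_8/(r−g) = 8.62/(0.1475−0.0577) = 95.9911
P₀ = V_7/(1+r)^7 = 95.9911/(1+0.1475)^7 = 36.6406

$36.64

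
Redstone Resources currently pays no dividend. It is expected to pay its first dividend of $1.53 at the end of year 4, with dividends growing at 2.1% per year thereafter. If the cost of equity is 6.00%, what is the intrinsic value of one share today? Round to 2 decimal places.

$32.94

Deferred-dividend DDM. At t=3 the remaining stream is a growing perpetuity with first payment D_4 = 1.53.
V_3 = D_4/(r−g) = 1.53/(0.06−0.021) = 39.2308
P₀ = V_3/(1+r)^3 = 39.2308/(1+0.06)^3 = 32.9389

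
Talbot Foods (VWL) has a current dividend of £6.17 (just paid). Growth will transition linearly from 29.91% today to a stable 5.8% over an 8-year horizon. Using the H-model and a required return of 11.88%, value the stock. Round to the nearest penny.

£205.23

H-model: P₀ = D₀[(1+g_L) + H(g_S−g_L)]/(r−g_L), with H = 8/2 = 4.
P₀ = 6.17 × [(1+0.058) + 4×(0.2991−0.058)] / (0.1188−0.058)
   = 6.17 × 2.0224 / 0.0608 = 205.2337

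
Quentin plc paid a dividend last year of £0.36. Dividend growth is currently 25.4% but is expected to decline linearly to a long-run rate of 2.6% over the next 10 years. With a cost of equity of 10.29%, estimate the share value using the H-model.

£10.14

H-model: P₀ = D₀[(1+g_L) + H(g_S−g_L)]/(r−g_L), with H = 10/2 = 5.
P₀ = 0.36 × [(1+0.026) + 5×(0.254−0.026)] / (0.1029−0.026)
   = 0.36 × 2.1660 / 0.0769 = 10.1399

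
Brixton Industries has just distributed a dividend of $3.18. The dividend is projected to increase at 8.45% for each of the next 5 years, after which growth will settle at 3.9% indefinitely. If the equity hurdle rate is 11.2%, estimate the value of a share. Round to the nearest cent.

$54.69

Two-stage DDM. Project D₁…D_5 at 0.0845, terminal growth 0.039, discount at r = 0.112.
D_1 = 3.4487
D_2 = 3.7401
D_3 = 4.0562
D_4 = 4.3989
D_5 = 4.7706
Terminal value at t=5: TV = D_6/(r−g) = 4.9567/(0.112−0.039) = 67.8997
P₀ = 3.4487/(1+0.112)^1 + 3.7401/(1+0.112)^2 + 4.0562/(1+0.112)^3 + 4.3989/(1+0.112)^4 + 4.7706/(1+0.112)^5 + 67.8997/(1+0.112)^5 = 54.6926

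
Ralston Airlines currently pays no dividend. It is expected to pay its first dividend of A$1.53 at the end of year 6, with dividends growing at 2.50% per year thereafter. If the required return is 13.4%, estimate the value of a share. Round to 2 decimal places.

Deferred-dividend DDM. At t=5 the remaining stream is a growing perpetuity with first payment D_6 = 1.53.
V_5 = D_6/(r−g) = 1.53/(0.134−0.025) = 14.0367
P₀ = V_5/(1+r)^5 = 14.0367/(1+0.134)^5 = 7.4851

A$7.49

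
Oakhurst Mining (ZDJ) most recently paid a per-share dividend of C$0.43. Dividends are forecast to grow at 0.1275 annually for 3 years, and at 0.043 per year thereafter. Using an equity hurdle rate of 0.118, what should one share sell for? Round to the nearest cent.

C$7.45

Two-stage DDM. Project D₁…D_3 at 0.1275, terminal growth 0.043, discount at r = 0.118.
D_1 = 0.4848
D_2 = 0.5466
D_3 = 0.6163
Terminal value at t=3: TV = D_4/(r−g) = 0.6428/(0.118−0.043) = 8.5712
P₀ = 0.4848/(1+0.118)^1 + 0.5466/(1+0.118)^2 + 0.6163/(1+0.118)^3 + 8.5712/(1+0.118)^3 = 7.4457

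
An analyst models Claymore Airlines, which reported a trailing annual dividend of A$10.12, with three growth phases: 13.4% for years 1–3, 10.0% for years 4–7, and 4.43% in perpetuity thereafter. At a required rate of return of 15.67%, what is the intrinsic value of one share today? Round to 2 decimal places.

A$135.34

Three-stage DDM. Project D₁…D_7; terminal Gordon value at t=7 with g = 0.0443; discount at r = 0.1567.
D_1 = 11.4761
D_2 = 13.0139
D_3 = 14.7577
D_4 = 16.2335
D_5 = 17.8569
D_6 = 19.6425
D_7 = 21.6068
TV_7 = 22.5640/(0.1567−0.0443) = 200.7471
P₀ = Σ Dₜ/(1+r)ᵗ + TV_7/(1+r)^7 = 135.3373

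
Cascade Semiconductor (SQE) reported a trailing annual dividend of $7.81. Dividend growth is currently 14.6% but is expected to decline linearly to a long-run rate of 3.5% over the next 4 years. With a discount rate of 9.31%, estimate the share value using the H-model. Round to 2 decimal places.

$168.97

H-model: P₀ = D₀[(1+g_L) + H(g_S−g_L)]/(r−g_L), with H = 4/2 = 2.
P₀ = 7.81 × [(1+0.035) + 2×(0.146−0.035)] / (0.0931−0.035)
   = 7.81 × 1.2570 / 0.0581 = 168.9702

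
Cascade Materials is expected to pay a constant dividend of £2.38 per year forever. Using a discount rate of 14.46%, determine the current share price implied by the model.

Zero-growth DDM (perpetuity): P₀ = D/r = 2.38 / 0.1446 = 16.4592

£16.46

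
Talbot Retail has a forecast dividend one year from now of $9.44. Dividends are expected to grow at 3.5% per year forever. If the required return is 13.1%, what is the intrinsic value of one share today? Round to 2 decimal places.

Gordon growth model: P₀ = D₁/(r − g), with D₁ = 9.44 given directly.
P₀ = 9.4400 / (0.131 − 0.035) = 9.4400 / 0.096 = 98.3333

$98.33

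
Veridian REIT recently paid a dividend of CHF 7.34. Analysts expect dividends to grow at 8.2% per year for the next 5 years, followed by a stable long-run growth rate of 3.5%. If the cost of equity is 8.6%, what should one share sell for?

CHF 182.53

Two-stage DDM. Project D₁…D_5 at 0.082, terminal growth 0.035, discount at r = 0.086.
D_1 = 7.9419
D_2 = 8.5931
D_3 = 9.2977
D_4 = 10.0602
D_5 = 10.8851
Terminal value at t=5: TV = D_6/(r−g) = 11.2661/(0.086−0.035) = 220.9035
P₀ = 7.9419/(1+0.086)^1 + 8.5931/(1+0.086)^2 + 9.2977/(1+0.086)^3 + 10.0602/(1+0.086)^4 + 10.8851/(1+0.086)^5 + 220.9035/(1+0.086)^5 = 182.5322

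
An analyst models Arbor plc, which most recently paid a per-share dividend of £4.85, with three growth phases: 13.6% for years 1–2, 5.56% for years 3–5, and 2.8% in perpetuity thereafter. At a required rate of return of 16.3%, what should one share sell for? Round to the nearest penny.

£47.19

Three-stage DDM. Project D₁…D_5; terminal Gordon value at t=5 with g = 0.028; discount at r = 0.163.
D_1 = 5.5096
D_2 = 6.2589
D_3 = 6.6069
D_4 = 6.9742
D_5 = 7.3620
TV_5 = 7.5681/(0.163−0.028) = 56.0604
P₀ = Σ Dₜ/(1+r)ᵗ + TV_5/(1+r)^5 = 47.1859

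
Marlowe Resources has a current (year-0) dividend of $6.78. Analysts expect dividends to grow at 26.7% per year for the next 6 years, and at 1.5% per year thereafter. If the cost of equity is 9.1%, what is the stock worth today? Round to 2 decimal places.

Two-stage DDM. Project D₁…D_6 at 0.267, terminal growth 0.015, discount at r = 0.091.
D_1 = 8.5903
D_2 = 10.8839
D_3 = 13.7898
D_4 = 17.4717
D_5 = 22.1367
D_6 = 28.0472
Terminal value at t=6: TV = D_7/(r−g) = 28.4679/(0.091−0.015) = 374.5776
P₀ = 8.5903/(1+0.091)^1 + 10.8839/(1+0.091)^2 + 13.7898/(1+0.091)^3 + 17.4717/(1+0.091)^4 + 22.1367/(1+0.091)^5 + 28.0472/(1+0.091)^6 + 374.5776/(1+0.091)^6 = 293.0451

$293.05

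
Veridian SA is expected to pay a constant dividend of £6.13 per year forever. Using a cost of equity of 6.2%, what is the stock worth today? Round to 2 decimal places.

£98.87

Zero-growth DDM (perpetuity): P₀ = D/r = 6.13 / 0.062 = 98.8710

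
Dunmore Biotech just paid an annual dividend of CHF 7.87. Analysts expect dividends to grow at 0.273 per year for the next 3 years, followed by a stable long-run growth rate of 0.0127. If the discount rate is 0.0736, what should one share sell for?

Two-stage DDM. Project D₁…D_3 at 0.273, terminal growth 0.0127, discount at r = 0.0736.
D_1 = 10.0185
D_2 = 12.7536
D_3 = 16.2353
Terminal value at t=3: TV = D_4/(r−g) = 16.4415/(0.0736−0.0127) = 269.9749
P₀ = 10.0185/(1+0.0736)^1 + 12.7536/(1+0.0736)^2 + 16.2353/(1+0.0736)^3 + 269.9749/(1+0.0736)^3 = 251.6870

CHF 251.69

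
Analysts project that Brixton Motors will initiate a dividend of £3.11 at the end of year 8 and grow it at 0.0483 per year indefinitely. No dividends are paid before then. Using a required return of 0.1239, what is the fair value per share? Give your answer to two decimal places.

£18.16

Deferred-dividend DDM. At t=7 the remaining stream is a growing perpetuity with first payment D_8 = 3.11.
V_7 = D_8/(r−g) = 3.11/(0.1239−0.0483) = 41.1376
P₀ = V_7/(1+r)^7 = 41.1376/(1+0.1239)^7 = 18.1612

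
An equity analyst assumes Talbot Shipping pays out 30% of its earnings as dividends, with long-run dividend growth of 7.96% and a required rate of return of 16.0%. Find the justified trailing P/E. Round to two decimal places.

Justified trailing P/E = b(1+g)/(r−g) = 0.30×(1+0.0796)/(0.16−0.0796) = 4.0284

4.03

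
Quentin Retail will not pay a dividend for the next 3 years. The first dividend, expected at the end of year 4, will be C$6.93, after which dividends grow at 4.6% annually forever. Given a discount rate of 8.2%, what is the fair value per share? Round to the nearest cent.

C$151.97

Deferred-dividend DDM. At t=3 the remaining stream is a growing perpetuity with first payment D_4 = 6.93.
V_3 = D_4/(r−g) = 6.93/(0.082−0.046) = 192.5000
P₀ = V_3/(1+r)^3 = 192.5000/(1+0.082)^3 = 151.9669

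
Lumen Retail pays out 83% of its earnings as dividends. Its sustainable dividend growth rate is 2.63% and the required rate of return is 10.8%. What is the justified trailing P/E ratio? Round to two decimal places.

10.43

Justified trailing P/E = b(1+g)/(r−g) = 0.83×(1+0.0263)/(0.108−0.0263) = 10.4263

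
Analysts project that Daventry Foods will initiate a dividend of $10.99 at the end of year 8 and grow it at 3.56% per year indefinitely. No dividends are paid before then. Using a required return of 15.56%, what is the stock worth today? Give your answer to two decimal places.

$33.28

Deferred-dividend DDM. At t=7 the remaining stream is a growing perpetuity with first payment D_8 = 10.99.
V_7 = D_8/(r−g) = 10.99/(0.1556−0.0356) = 91.5833
P₀ = V_7/(1+r)^7 = 91.5833/(1+0.1556)^7 = 33.2785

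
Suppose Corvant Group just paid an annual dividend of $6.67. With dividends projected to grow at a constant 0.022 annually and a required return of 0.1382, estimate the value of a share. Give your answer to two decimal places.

$58.66

Gordon growth model: P₀ = D₁/(r − g). D₁ = 6.67 × (1 + 0.022) = 6.8167.
P₀ = 6.8167 / (0.1382 − 0.022) = 6.8167 / 0.1162 = 58.6639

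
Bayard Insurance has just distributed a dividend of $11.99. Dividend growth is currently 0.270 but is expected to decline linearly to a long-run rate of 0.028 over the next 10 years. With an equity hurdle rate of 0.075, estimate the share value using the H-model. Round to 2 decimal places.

$570.93

H-model: P₀ = D₀[(1+g_L) + H(g_S−g_L)]/(r−g_L), with H = 10/2 = 5.
P₀ = 11.99 × [(1+0.028) + 5×(0.27−0.028)] / (0.075−0.028)
   = 11.99 × 2.2380 / 0.047 = 570.9281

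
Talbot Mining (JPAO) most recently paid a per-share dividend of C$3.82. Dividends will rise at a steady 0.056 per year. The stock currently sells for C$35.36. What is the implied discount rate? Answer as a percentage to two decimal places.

Rearranging the constant-growth DDM: r = D₁/P₀ + g.
D₁ = 3.82 × (1 + 0.056) = 4.0339.
r = 4.0339 / 35.36 + 0.056 = 0.11408 + 0.056 = 0.17008

17.01%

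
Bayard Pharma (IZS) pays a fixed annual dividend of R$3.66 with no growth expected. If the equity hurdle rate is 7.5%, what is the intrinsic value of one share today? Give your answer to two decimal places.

R$48.80

Zero-growth DDM (perpetuity): P₀ = D/r = 3.66 / 0.075 = 48.8000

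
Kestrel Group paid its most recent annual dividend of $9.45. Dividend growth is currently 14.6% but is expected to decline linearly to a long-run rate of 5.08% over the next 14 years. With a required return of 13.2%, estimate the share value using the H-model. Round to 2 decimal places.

H-model: P₀ = D₀[(1+g_L) + H(g_S−g_L)]/(r−g_L), with H = 14/2 = 7.
P₀ = 9.45 × [(1+0.0508) + 7×(0.146−0.0508)] / (0.132−0.0508)
   = 9.45 × 1.7172 / 0.0812 = 199.8466

$199.85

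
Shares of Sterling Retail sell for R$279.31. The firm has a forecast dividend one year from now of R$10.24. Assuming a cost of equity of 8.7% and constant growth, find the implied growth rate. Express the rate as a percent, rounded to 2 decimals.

5.03%

From P₀ = D₁/(r − g), the implied growth is g = r − D₁/P₀.
g = 0.087 − 10.24/279.31 = 0.087 − 0.03666 = 0.05034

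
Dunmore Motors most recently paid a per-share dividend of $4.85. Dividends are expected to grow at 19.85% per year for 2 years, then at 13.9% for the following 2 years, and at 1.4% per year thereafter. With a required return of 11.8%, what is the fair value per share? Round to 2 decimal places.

Three-stage DDM. Project D₁…D_4; terminal Gordon value at t=4 with g = 0.014; discount at r = 0.118.
D_1 = 5.8127
D_2 = 6.9666
D_3 = 7.9349
D_4 = 9.0379
TV_4 = 9.1644/(0.118−0.014) = 88.1191
P₀ = Σ Dₜ/(1+r)ᵗ + TV_4/(1+r)^4 = 78.6391

$78.64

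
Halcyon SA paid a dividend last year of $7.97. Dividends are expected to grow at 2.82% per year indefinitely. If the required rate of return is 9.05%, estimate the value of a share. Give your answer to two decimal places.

Gordon growth model: P₀ = D₁/(r − g). D₁ = 7.97 × (1 + 0.0282) = 8.1948.
P₀ = 8.1948 / (0.0905 − 0.0282) = 8.1948 / 0.0623 = 131.5370

$131.54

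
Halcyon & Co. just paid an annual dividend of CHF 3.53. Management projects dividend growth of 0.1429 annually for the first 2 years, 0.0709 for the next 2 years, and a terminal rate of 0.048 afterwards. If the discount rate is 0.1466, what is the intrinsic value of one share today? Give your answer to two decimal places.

CHF 45.88

Three-stage DDM. Project D₁…D_4; terminal Gordon value at t=4 with g = 0.048; discount at r = 0.1466.
D_1 = 4.0344
D_2 = 4.6110
D_3 = 4.9379
D_4 = 5.2880
TV_4 = 5.5418/(0.1466−0.048) = 56.2048
P₀ = Σ Dₜ/(1+r)ᵗ + TV_4/(1+r)^4 = 45.8791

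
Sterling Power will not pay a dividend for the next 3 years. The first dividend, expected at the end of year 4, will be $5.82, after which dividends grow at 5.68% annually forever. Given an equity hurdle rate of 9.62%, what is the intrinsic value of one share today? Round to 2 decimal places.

$112.14

Deferred-dividend DDM. At t=3 the remaining stream is a growing perpetuity with first payment D_4 = 5.82.
V_3 = D_4/(r−g) = 5.82/(0.0962−0.0568) = 147.7157
P₀ = V_3/(1+r)^3 = 147.7157/(1+0.0962)^3 = 112.1392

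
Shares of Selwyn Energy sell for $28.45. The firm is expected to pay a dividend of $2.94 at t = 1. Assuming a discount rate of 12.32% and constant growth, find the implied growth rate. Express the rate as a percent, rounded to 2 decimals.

From P₀ = D₁/(r − g), the implied growth is g = r − D₁/P₀.
g = 0.1232 − 2.94/28.45 = 0.1232 − 0.10334 = 0.01986

1.99%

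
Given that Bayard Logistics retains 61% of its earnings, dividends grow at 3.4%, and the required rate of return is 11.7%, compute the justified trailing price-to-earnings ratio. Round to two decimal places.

4.86

Payout ratio b = 1 − 0.61 = 0.39.
Justified trailing P/E = b(1+g)/(r−g) = 0.39×(1+0.034)/(0.117−0.034) = 4.8586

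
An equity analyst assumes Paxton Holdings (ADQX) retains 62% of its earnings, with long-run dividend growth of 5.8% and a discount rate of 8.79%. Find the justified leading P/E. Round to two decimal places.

Payout ratio b = 1 − 0.62 = 0.38.
Justified leading P/E = b/(r−g) = 0.38/(0.0879−0.058) = 12.7090

12.71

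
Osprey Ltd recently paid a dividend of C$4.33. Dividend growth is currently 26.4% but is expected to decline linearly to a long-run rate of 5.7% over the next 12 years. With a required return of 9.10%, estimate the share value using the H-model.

C$292.78

H-model: P₀ = D₀[(1+g_L) + H(g_S−g_L)]/(r−g_L), with H = 12/2 = 6.
P₀ = 4.33 × [(1+0.057) + 6×(0.264−0.057)] / (0.091−0.057)
   = 4.33 × 2.2990 / 0.034 = 292.7844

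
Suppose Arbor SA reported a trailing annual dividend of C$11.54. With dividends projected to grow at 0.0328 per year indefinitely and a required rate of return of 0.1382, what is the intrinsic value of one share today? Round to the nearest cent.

C$113.08

Gordon growth model: P₀ = D₁/(r − g). D₁ = 11.54 × (1 + 0.0328) = 11.9185.
P₀ = 11.9185 / (0.1382 − 0.0328) = 11.9185 / 0.1054 = 113.0789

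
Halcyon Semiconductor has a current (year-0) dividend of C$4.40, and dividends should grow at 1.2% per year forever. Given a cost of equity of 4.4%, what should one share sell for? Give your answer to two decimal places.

Gordon growth model: P₀ = D₁/(r − g). D₁ = 4.40 × (1 + 0.012) = 4.4528.
P₀ = 4.4528 / (0.044 − 0.012) = 4.4528 / 0.032 = 139.1500

C$139.15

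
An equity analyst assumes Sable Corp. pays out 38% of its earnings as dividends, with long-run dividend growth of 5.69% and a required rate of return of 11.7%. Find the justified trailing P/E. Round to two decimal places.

Justified trailing P/E = b(1+g)/(r−g) = 0.38×(1+0.0569)/(0.117−0.0569) = 6.6826

6.68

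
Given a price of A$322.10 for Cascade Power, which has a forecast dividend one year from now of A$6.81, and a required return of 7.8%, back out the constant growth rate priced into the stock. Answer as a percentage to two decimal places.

From P₀ = D₁/(r − g), the implied growth is g = r − D₁/P₀.
g = 0.078 − 6.81/322.10 = 0.078 − 0.02114 = 0.05686

5.69%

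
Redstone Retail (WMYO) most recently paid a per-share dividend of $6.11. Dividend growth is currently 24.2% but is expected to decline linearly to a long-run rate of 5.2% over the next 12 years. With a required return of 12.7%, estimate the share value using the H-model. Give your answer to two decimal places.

$178.57

H-model: P₀ = D₀[(1+g_L) + H(g_S−g_L)]/(r−g_L), with H = 12/2 = 6.
P₀ = 6.11 × [(1+0.052) + 6×(0.242−0.052)] / (0.127−0.052)
   = 6.11 × 2.1920 / 0.075 = 178.5749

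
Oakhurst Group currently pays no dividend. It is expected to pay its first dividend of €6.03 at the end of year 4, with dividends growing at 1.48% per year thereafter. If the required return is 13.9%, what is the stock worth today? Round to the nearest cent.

Deferred-dividend DDM. At t=3 the remaining stream is a growing perpetuity with first payment D_4 = 6.03.
V_3 = D_4/(r−g) = 6.03/(0.139−0.0148) = 48.5507
P₀ = V_3/(1+r)^3 = 48.5507/(1+0.139)^3 = 32.8567

€32.86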